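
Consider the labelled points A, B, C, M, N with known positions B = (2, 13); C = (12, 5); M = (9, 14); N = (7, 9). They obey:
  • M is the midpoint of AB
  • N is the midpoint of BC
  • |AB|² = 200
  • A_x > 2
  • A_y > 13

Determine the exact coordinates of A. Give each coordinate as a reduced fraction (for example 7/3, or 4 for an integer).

1. A_x = 16  [A = 2·M−B = 2·(9, 14)−(2, 13)]
2. A_y = 15  [A = 2·M−B = 2·(9, 14)−(2, 13)]
   so A = (16, 15)

A = (16, 15)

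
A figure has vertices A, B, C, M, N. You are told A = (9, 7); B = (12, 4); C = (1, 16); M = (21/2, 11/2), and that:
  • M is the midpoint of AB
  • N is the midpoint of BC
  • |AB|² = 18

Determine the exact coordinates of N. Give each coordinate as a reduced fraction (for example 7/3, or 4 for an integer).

N = (13/2, 10)

1. N_x = 13/2  [2·N = B+C = (12, 4)+(1, 16)]
2. N_y = 10  [2·N = B+C = (12, 4)+(1, 16)]
   so N = (13/2, 10)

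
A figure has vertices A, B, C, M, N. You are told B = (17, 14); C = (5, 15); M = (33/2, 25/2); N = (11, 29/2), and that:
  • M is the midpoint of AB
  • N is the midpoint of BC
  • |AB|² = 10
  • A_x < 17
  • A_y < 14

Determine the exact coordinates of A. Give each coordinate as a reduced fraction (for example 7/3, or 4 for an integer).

A = (16, 11)

1. A_x = 16  [A = 2·M−B = 2·(33/2, 25/2)−(17, 14)]
2. A_y = 11  [A = 2·M−B = 2·(33/2, 25/2)−(17, 14)]
   so A = (16, 11)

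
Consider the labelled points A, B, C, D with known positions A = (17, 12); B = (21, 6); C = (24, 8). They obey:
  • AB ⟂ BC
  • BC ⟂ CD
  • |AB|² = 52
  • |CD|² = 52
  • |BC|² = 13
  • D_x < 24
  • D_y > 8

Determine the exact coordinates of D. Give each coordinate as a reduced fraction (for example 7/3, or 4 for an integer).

1. D_x = 20  [[BC ⟂ CD ⇒ 3x+2y-88=0] ∩ [|D−(24, 8)|²=52]]
2. D_y = 14  [[BC ⟂ CD ⇒ 3x+2y-88=0] ∩ [|D−(24, 8)|²=52]]
   so D = (20, 14)

D = (20, 14)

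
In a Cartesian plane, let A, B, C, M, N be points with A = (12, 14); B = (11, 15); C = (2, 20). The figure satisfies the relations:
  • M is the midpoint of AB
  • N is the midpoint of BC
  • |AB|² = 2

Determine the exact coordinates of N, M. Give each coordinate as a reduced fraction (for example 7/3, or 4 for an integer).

1. M_x = 23/2  [2·M = A+B = (12, 14)+(11, 15)]
2. M_y = 29/2  [2·M = A+B = (12, 14)+(11, 15)]
   so M = (23/2, 29/2)
3. N_x = 13/2  [2·N = B+C = (11, 15)+(2, 20)]
4. N_y = 35/2  [2·N = B+C = (11, 15)+(2, 20)]
   so N = (13/2, 35/2)

N = (13/2, 35/2)
M = (23/2, 29/2)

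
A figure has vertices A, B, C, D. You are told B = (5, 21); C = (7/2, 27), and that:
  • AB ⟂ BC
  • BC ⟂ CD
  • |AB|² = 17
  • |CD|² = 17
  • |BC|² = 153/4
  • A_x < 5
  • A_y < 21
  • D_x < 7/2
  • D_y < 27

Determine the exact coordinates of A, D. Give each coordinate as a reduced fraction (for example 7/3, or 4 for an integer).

A = (1, 20)
D = (-1/2, 26)

1. A_x = 1  [[AB ⟂ BC ⇒ 3/2x-6y+237/2=0] ∩ [|A−(5, 21)|²=17]]
2. A_y = 20  [[AB ⟂ BC ⇒ 3/2x-6y+237/2=0] ∩ [|A−(5, 21)|²=17]]
   so A = (1, 20)
3. D_x = -1/2  [[BC ⟂ CD ⇒ -3/2x+6y-627/4=0] ∩ [|D−(7/2, 27)|²=17]]
4. D_y = 26  [[BC ⟂ CD ⇒ -3/2x+6y-627/4=0] ∩ [|D−(7/2, 27)|²=17]]
   so D = (-1/2, 26)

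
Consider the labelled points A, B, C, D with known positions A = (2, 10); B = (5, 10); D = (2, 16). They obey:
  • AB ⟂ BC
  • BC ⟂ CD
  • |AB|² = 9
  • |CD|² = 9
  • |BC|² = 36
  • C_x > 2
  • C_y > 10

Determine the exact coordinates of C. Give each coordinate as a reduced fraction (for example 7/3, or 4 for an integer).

C = (5, 16)

1. C_x = 5  [[AB ⟂ BC ⇒ 3x-15=0] ∩ [|C−(2, 16)|²=9]]
2. C_y = 16  [[AB ⟂ BC ⇒ 3x-15=0] ∩ [|C−(2, 16)|²=9]]
   so C = (5, 16)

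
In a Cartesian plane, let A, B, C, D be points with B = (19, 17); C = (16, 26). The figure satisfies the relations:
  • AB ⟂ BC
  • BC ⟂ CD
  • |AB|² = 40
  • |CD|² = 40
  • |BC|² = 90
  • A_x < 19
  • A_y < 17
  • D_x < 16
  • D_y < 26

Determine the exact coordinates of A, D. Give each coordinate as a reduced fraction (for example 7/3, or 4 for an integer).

1. A_x = 13  [[AB ⟂ BC ⇒ 3x-9y+96=0] ∩ [|A−(19, 17)|²=40]]
2. A_y = 15  [[AB ⟂ BC ⇒ 3x-9y+96=0] ∩ [|A−(19, 17)|²=40]]
   so A = (13, 15)
3. D_x = 10  [[BC ⟂ CD ⇒ -3x+9y-186=0] ∩ [|D−(16, 26)|²=40]]
4. D_y = 24  [[BC ⟂ CD ⇒ -3x+9y-186=0] ∩ [|D−(16, 26)|²=40]]
   so D = (10, 24)

A = (13, 15)
D = (10, 24)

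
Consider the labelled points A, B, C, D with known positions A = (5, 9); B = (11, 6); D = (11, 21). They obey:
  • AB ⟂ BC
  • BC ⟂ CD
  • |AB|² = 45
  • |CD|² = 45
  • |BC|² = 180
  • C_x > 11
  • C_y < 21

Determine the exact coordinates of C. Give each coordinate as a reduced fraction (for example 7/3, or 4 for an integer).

1. C_x = 17  [[AB ⟂ BC ⇒ 6x-3y-48=0] ∩ [|C−(11, 21)|²=45]]
2. C_y = 18  [[AB ⟂ BC ⇒ 6x-3y-48=0] ∩ [|C−(11, 21)|²=45]]
   so C = (17, 18)

C = (17, 18)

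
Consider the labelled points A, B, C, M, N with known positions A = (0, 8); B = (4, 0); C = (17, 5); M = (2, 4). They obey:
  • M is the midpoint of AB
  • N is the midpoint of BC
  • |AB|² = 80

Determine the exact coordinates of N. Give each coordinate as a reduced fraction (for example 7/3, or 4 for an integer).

N = (21/2, 5/2)

1. N_x = 21/2  [2·N = B+C = (4, 0)+(17, 5)]
2. N_y = 5/2  [2·N = B+C = (4, 0)+(17, 5)]
   so N = (21/2, 5/2)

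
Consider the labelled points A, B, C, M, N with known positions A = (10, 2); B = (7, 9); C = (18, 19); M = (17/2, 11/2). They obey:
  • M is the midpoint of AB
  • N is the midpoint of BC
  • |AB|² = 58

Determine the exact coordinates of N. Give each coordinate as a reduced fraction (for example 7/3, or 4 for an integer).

N = (25/2, 14)

1. N_x = 25/2  [2·N = B+C = (7, 9)+(18, 19)]
2. N_y = 14  [2·N = B+C = (7, 9)+(18, 19)]
   so N = (25/2, 14)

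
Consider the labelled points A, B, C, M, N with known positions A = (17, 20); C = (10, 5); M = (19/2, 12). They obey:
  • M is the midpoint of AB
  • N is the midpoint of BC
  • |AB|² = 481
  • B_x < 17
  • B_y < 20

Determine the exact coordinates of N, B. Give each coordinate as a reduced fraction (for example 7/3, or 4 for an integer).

1. B_x = 2  [B = 2·M−A = 2·(19/2, 12)−(17, 20)]
2. B_y = 4  [B = 2·M−A = 2·(19/2, 12)−(17, 20)]
   so B = (2, 4)
3. N_x = 6  [2·N = B+C = (2, 4)+(10, 5)]
4. N_y = 9/2  [2·N = B+C = (2, 4)+(10, 5)]
   so N = (6, 9/2)

N = (6, 9/2)
B = (2, 4)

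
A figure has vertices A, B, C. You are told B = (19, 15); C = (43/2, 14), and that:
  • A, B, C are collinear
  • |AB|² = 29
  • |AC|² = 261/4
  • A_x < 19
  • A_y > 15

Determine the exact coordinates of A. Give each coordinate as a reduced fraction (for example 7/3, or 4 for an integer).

1. A_x = 14  [[A, B, C are collinear ⇒ 1x+5/2y-113/2=0] ∩ [|A−(19, 15)|²=29]]
2. A_y = 17  [[A, B, C are collinear ⇒ 1x+5/2y-113/2=0] ∩ [|A−(19, 15)|²=29]]
   so A = (14, 17)

A = (14, 17)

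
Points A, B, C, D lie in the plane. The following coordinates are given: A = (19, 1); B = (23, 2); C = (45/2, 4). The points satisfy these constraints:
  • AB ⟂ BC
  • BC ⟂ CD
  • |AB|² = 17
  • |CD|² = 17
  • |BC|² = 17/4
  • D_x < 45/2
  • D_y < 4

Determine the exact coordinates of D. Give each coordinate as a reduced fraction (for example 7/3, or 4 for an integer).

D = (37/2, 3)

1. D_x = 37/2  [[BC ⟂ CD ⇒ -1/2x+2y+13/4=0] ∩ [|D−(45/2, 4)|²=17]]
2. D_y = 3  [[BC ⟂ CD ⇒ -1/2x+2y+13/4=0] ∩ [|D−(45/2, 4)|²=17]]
   so D = (37/2, 3)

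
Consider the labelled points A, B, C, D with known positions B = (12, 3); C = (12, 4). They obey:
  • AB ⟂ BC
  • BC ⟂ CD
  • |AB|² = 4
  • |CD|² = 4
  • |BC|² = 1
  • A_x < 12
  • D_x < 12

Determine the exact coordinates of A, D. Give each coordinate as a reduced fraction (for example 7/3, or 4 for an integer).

A = (10, 3)
D = (10, 4)

1. A_x = 10  [[AB ⟂ BC ⇒ -1y+3=0] ∩ [|A−(12, 3)|²=4]]
2. A_y = 3  [[AB ⟂ BC ⇒ -1y+3=0] ∩ [|A−(12, 3)|²=4]]
   so A = (10, 3)
3. D_x = 10  [[BC ⟂ CD ⇒ 1y-4=0] ∩ [|D−(12, 4)|²=4]]
4. D_y = 4  [[BC ⟂ CD ⇒ 1y-4=0] ∩ [|D−(12, 4)|²=4]]
   so D = (10, 4)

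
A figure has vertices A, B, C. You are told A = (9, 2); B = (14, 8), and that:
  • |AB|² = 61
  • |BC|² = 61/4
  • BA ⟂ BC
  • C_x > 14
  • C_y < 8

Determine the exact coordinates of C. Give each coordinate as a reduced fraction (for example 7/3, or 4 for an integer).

C = (17, 11/2)

1. C_x = 17  [[BA ⟂ BC ⇒ -5x-6y+118=0] ∩ [|C−(14, 8)|²=61/4]]
2. C_y = 11/2  [[BA ⟂ BC ⇒ -5x-6y+118=0] ∩ [|C−(14, 8)|²=61/4]]
   so C = (17, 11/2)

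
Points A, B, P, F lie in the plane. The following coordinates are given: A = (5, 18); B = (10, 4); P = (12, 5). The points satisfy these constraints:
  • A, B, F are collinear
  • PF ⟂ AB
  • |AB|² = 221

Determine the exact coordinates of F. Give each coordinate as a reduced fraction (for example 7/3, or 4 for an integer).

F = (2190/221, 940/221)

1. F_x = 2190/221  [[A, B, F are collinear ⇒ 14x+5y-160=0] ∩ [PF ⟂ AB ⇒ 5x-14y+10=0]]
2. F_y = 940/221  [[A, B, F are collinear ⇒ 14x+5y-160=0] ∩ [PF ⟂ AB ⇒ 5x-14y+10=0]]
   so F = (2190/221, 940/221)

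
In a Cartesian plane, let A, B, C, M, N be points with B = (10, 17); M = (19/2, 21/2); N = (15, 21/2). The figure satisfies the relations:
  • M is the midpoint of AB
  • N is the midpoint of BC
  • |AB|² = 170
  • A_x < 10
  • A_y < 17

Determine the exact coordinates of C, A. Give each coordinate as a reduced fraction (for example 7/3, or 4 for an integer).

1. A_x = 9  [A = 2·M−B = 2·(19/2, 21/2)−(10, 17)]
2. A_y = 4  [A = 2·M−B = 2·(19/2, 21/2)−(10, 17)]
   so A = (9, 4)
3. C_x = 20  [C = 2·N−B = 2·(15, 21/2)−(10, 17)]
4. C_y = 4  [C = 2·N−B = 2·(15, 21/2)−(10, 17)]
   so C = (20, 4)

C = (20, 4)
A = (9, 4)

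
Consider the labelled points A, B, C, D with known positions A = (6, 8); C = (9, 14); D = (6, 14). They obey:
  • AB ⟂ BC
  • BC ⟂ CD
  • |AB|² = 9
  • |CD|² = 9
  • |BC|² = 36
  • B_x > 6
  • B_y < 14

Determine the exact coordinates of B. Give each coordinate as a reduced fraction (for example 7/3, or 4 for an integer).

B = (9, 8)

1. B_x = 9  [[BC ⟂ CD ⇒ 3x-27=0] ∩ [|B−(6, 8)|²=9]]
2. B_y = 8  [[BC ⟂ CD ⇒ 3x-27=0] ∩ [|B−(6, 8)|²=9]]
   so B = (9, 8)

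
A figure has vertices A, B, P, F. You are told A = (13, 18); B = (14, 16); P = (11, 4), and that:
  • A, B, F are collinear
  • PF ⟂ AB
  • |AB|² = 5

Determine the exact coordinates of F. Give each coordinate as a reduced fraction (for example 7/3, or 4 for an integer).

F = (91/5, 38/5)

1. F_x = 91/5  [[A, B, F are collinear ⇒ 2x+1y-44=0] ∩ [PF ⟂ AB ⇒ 1x-2y-3=0]]
2. F_y = 38/5  [[A, B, F are collinear ⇒ 2x+1y-44=0] ∩ [PF ⟂ AB ⇒ 1x-2y-3=0]]
   so F = (91/5, 38/5)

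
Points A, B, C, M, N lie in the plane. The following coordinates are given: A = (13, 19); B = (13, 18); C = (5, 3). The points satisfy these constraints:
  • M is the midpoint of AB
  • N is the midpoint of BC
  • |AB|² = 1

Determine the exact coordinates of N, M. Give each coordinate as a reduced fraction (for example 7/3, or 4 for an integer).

N = (9, 21/2)
M = (13, 37/2)

1. M_x = 13  [2·M = A+B = (13, 19)+(13, 18)]
2. M_y = 37/2  [2·M = A+B = (13, 19)+(13, 18)]
   so M = (13, 37/2)
3. N_x = 9  [2·N = B+C = (13, 18)+(5, 3)]
4. N_y = 21/2  [2·N = B+C = (13, 18)+(5, 3)]
   so N = (9, 21/2)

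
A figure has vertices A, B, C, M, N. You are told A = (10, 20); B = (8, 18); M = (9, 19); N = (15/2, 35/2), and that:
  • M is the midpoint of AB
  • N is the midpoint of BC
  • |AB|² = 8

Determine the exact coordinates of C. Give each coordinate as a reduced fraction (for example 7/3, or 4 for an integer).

1. C_x = 7  [C = 2·N−B = 2·(15/2, 35/2)−(8, 18)]
2. C_y = 17  [C = 2·N−B = 2·(15/2, 35/2)−(8, 18)]
   so C = (7, 17)

C = (7, 17)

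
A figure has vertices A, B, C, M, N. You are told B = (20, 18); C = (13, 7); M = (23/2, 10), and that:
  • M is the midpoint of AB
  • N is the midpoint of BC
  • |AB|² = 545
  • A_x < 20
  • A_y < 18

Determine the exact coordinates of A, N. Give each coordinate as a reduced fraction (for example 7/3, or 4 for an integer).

A = (3, 2)
N = (33/2, 25/2)

1. A_x = 3  [A = 2·M−B = 2·(23/2, 10)−(20, 18)]
2. A_y = 2  [A = 2·M−B = 2·(23/2, 10)−(20, 18)]
   so A = (3, 2)
3. N_x = 33/2  [2·N = B+C = (20, 18)+(13, 7)]
4. N_y = 25/2  [2·N = B+C = (20, 18)+(13, 7)]
   so N = (33/2, 25/2)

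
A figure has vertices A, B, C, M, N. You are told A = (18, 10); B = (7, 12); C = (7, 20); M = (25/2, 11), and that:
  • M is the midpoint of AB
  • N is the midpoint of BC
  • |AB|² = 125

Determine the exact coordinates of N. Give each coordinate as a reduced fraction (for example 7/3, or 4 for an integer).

1. N_x = 7  [2·N = B+C = (7, 12)+(7, 20)]
2. N_y = 16  [2·N = B+C = (7, 12)+(7, 20)]
   so N = (7, 16)

N = (7, 16)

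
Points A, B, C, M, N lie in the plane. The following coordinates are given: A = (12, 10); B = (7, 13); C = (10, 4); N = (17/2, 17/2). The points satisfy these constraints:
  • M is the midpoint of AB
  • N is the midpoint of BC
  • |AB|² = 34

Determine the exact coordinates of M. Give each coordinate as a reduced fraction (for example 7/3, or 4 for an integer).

1. M_x = 19/2  [2·M = A+B = (12, 10)+(7, 13)]
2. M_y = 23/2  [2·M = A+B = (12, 10)+(7, 13)]
   so M = (19/2, 23/2)

M = (19/2, 23/2)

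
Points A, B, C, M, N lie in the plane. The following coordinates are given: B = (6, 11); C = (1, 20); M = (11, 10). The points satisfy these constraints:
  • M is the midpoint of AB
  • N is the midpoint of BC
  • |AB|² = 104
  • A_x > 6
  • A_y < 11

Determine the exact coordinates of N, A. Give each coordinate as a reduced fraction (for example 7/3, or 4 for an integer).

N = (7/2, 31/2)
A = (16, 9)

1. A_x = 16  [A = 2·M−B = 2·(11, 10)−(6, 11)]
2. A_y = 9  [A = 2·M−B = 2·(11, 10)−(6, 11)]
   so A = (16, 9)
3. N_x = 7/2  [2·N = B+C = (6, 11)+(1, 20)]
4. N_y = 31/2  [2·N = B+C = (6, 11)+(1, 20)]
   so N = (7/2, 31/2)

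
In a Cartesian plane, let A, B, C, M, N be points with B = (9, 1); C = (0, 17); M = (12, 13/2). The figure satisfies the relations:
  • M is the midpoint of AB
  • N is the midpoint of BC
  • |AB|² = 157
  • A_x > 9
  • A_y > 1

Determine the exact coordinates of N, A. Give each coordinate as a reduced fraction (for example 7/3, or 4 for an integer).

N = (9/2, 9)
A = (15, 12)

1. A_x = 15  [A = 2·M−B = 2·(12, 13/2)−(9, 1)]
2. A_y = 12  [A = 2·M−B = 2·(12, 13/2)−(9, 1)]
   so A = (15, 12)
3. N_x = 9/2  [2·N = B+C = (9, 1)+(0, 17)]
4. N_y = 9  [2·N = B+C = (9, 1)+(0, 17)]
   so N = (9/2, 9)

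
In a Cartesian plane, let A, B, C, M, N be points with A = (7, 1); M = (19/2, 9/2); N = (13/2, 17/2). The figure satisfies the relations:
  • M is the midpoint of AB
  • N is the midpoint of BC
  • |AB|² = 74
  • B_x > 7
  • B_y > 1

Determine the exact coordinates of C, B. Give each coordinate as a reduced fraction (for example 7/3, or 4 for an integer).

1. B_x = 12  [B = 2·M−A = 2·(19/2, 9/2)−(7, 1)]
2. B_y = 8  [B = 2·M−A = 2·(19/2, 9/2)−(7, 1)]
   so B = (12, 8)
3. C_x = 1  [C = 2·N−B = 2·(13/2, 17/2)−(12, 8)]
4. C_y = 9  [C = 2·N−B = 2·(13/2, 17/2)−(12, 8)]
   so C = (1, 9)

C = (1, 9)
B = (12, 8)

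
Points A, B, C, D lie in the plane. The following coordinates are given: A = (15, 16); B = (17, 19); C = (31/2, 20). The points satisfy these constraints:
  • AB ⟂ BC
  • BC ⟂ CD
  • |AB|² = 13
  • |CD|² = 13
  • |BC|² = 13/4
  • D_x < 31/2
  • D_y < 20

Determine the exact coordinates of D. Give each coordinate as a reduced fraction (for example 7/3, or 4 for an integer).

1. D_x = 27/2  [[BC ⟂ CD ⇒ -3/2x+1y+13/4=0] ∩ [|D−(31/2, 20)|²=13]]
2. D_y = 17  [[BC ⟂ CD ⇒ -3/2x+1y+13/4=0] ∩ [|D−(31/2, 20)|²=13]]
   so D = (27/2, 17)

D = (27/2, 17)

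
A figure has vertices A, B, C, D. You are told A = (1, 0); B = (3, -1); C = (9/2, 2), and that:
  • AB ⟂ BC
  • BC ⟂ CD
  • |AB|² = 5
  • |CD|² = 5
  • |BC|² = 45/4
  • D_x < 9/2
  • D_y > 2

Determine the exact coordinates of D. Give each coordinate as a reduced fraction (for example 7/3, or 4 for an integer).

D = (5/2, 3)

1. D_x = 5/2  [[BC ⟂ CD ⇒ 3/2x+3y-51/4=0] ∩ [|D−(9/2, 2)|²=5]]
2. D_y = 3  [[BC ⟂ CD ⇒ 3/2x+3y-51/4=0] ∩ [|D−(9/2, 2)|²=5]]
   so D = (5/2, 3)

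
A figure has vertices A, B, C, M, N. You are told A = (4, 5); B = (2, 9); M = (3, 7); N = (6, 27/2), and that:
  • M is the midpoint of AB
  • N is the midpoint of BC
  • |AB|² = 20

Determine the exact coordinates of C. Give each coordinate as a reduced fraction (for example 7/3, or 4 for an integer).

C = (10, 18)

1. C_x = 10  [C = 2·N−B = 2·(6, 27/2)−(2, 9)]
2. C_y = 18  [C = 2·N−B = 2·(6, 27/2)−(2, 9)]
   so C = (10, 18)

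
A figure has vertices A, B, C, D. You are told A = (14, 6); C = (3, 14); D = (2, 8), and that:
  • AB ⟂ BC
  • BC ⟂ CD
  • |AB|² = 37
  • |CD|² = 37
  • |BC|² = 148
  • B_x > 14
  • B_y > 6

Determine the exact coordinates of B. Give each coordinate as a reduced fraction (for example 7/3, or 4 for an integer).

1. B_x = 15  [[BC ⟂ CD ⇒ 1x+6y-87=0] ∩ [|B−(14, 6)|²=37]]
2. B_y = 12  [[BC ⟂ CD ⇒ 1x+6y-87=0] ∩ [|B−(14, 6)|²=37]]
   so B = (15, 12)

B = (15, 12)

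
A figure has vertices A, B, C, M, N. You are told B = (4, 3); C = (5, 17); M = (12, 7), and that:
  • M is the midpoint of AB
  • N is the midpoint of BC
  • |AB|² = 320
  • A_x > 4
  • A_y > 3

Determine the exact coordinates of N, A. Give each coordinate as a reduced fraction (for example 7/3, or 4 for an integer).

1. A_x = 20  [A = 2·M−B = 2·(12, 7)−(4, 3)]
2. A_y = 11  [A = 2·M−B = 2·(12, 7)−(4, 3)]
   so A = (20, 11)
3. N_x = 9/2  [2·N = B+C = (4, 3)+(5, 17)]
4. N_y = 10  [2·N = B+C = (4, 3)+(5, 17)]
   so N = (9/2, 10)

N = (9/2, 10)
A = (20, 11)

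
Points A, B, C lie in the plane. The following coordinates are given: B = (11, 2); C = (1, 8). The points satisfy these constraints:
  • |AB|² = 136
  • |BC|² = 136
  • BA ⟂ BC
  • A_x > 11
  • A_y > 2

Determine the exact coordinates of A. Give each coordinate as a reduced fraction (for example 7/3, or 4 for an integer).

1. A_x = 17  [[BA ⟂ BC ⇒ -10x+6y+98=0] ∩ [|A−(11, 2)|²=136]]
2. A_y = 12  [[BA ⟂ BC ⇒ -10x+6y+98=0] ∩ [|A−(11, 2)|²=136]]
   so A = (17, 12)

A = (17, 12)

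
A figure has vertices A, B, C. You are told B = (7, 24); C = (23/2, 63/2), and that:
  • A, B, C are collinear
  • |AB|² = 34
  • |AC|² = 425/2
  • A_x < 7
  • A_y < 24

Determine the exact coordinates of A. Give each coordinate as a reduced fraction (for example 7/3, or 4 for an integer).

1. A_x = 4  [[A, B, C are collinear ⇒ -15/2x+9/2y-111/2=0] ∩ [|A−(7, 24)|²=34]]
2. A_y = 19  [[A, B, C are collinear ⇒ -15/2x+9/2y-111/2=0] ∩ [|A−(7, 24)|²=34]]
   so A = (4, 19)

A = (4, 19)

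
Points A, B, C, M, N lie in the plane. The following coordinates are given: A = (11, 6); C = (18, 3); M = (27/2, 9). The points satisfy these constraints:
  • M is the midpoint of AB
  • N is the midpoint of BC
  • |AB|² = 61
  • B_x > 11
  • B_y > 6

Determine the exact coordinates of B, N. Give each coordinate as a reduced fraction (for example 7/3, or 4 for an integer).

B = (16, 12)
N = (17, 15/2)

1. B_x = 16  [B = 2·M−A = 2·(27/2, 9)−(11, 6)]
2. B_y = 12  [B = 2·M−A = 2·(27/2, 9)−(11, 6)]
   so B = (16, 12)
3. N_x = 17  [2·N = B+C = (16, 12)+(18, 3)]
4. N_y = 15/2  [2·N = B+C = (16, 12)+(18, 3)]
   so N = (17, 15/2)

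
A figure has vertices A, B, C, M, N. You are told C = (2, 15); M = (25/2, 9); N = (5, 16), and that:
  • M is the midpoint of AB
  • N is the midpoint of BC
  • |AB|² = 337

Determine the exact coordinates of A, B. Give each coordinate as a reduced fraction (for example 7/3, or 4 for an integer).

1. B_x = 8  [B = 2·N−C = 2·(5, 16)−(2, 15)]
2. B_y = 17  [B = 2·N−C = 2·(5, 16)−(2, 15)]
   so B = (8, 17)
3. A_x = 17  [A = 2·M−B = 2·(25/2, 9)−(8, 17)]
4. A_y = 1  [A = 2·M−B = 2·(25/2, 9)−(8, 17)]
   so A = (17, 1)

A = (17, 1)
B = (8, 17)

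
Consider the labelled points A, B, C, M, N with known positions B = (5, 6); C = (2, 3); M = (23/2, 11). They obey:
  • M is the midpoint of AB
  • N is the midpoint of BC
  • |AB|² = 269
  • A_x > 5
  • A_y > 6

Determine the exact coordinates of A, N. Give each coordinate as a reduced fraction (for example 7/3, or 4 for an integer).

A = (18, 16)
N = (7/2, 9/2)

1. A_x = 18  [A = 2·M−B = 2·(23/2, 11)−(5, 6)]
2. A_y = 16  [A = 2·M−B = 2·(23/2, 11)−(5, 6)]
   so A = (18, 16)
3. N_x = 7/2  [2·N = B+C = (5, 6)+(2, 3)]
4. N_y = 9/2  [2·N = B+C = (5, 6)+(2, 3)]
   so N = (7/2, 9/2)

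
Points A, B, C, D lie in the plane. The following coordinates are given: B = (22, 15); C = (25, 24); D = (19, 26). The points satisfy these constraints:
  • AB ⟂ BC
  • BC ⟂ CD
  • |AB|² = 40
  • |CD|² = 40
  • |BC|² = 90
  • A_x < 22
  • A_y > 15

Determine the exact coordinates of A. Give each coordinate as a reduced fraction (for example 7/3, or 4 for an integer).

1. A_x = 16  [[AB ⟂ BC ⇒ -3x-9y+201=0] ∩ [|A−(22, 15)|²=40]]
2. A_y = 17  [[AB ⟂ BC ⇒ -3x-9y+201=0] ∩ [|A−(22, 15)|²=40]]
   so A = (16, 17)

A = (16, 17)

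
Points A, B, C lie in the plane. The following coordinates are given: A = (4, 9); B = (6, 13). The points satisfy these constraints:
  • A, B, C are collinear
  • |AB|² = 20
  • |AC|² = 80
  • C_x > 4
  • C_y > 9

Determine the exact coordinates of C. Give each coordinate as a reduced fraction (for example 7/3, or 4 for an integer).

1. C_x = 8  [[A, B, C are collinear ⇒ -4x+2y-2=0] ∩ [|C−(4, 9)|²=80]]
2. C_y = 17  [[A, B, C are collinear ⇒ -4x+2y-2=0] ∩ [|C−(4, 9)|²=80]]
   so C = (8, 17)

C = (8, 17)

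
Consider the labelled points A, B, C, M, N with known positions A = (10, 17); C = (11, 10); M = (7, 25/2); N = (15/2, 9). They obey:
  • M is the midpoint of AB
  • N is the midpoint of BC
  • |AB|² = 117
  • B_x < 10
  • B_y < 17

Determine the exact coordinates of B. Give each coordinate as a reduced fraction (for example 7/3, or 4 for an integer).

1. B_x = 4  [B = 2·M−A = 2·(7, 25/2)−(10, 17)]
2. B_y = 8  [B = 2·M−A = 2·(7, 25/2)−(10, 17)]
   so B = (4, 8)

B = (4, 8)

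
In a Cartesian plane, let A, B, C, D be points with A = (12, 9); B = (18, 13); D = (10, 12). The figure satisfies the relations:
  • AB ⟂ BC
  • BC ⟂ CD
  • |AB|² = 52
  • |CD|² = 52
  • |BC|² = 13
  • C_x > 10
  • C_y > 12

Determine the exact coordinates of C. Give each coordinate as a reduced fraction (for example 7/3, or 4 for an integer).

1. C_x = 16  [[AB ⟂ BC ⇒ 6x+4y-160=0] ∩ [|C−(10, 12)|²=52]]
2. C_y = 16  [[AB ⟂ BC ⇒ 6x+4y-160=0] ∩ [|C−(10, 12)|²=52]]
   so C = (16, 16)

C = (16, 16)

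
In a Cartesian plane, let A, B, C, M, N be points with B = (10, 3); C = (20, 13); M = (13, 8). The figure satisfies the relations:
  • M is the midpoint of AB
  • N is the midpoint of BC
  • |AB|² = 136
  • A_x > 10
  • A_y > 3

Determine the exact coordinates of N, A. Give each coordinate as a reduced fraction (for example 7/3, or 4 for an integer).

N = (15, 8)
A = (16, 13)

1. A_x = 16  [A = 2·M−B = 2·(13, 8)−(10, 3)]
2. A_y = 13  [A = 2·M−B = 2·(13, 8)−(10, 3)]
   so A = (16, 13)
3. N_x = 15  [2·N = B+C = (10, 3)+(20, 13)]
4. N_y = 8  [2·N = B+C = (10, 3)+(20, 13)]
   so N = (15, 8)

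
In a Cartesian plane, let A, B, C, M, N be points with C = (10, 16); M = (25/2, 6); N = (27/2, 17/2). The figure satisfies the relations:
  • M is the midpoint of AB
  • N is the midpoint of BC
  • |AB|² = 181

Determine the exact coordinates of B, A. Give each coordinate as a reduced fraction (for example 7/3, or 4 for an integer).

B = (17, 1)
A = (8, 11)

1. B_x = 17  [B = 2·N−C = 2·(27/2, 17/2)−(10, 16)]
2. B_y = 1  [B = 2·N−C = 2·(27/2, 17/2)−(10, 16)]
   so B = (17, 1)
3. A_x = 8  [A = 2·M−B = 2·(25/2, 6)−(17, 1)]
4. A_y = 11  [A = 2·M−B = 2·(25/2, 6)−(17, 1)]
   so A = (8, 11)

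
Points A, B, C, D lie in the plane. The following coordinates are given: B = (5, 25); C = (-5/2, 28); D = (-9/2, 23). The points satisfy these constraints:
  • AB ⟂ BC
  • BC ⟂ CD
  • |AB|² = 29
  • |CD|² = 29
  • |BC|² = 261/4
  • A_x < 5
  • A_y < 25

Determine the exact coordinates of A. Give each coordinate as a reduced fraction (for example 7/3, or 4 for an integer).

A = (3, 20)

1. A_x = 3  [[AB ⟂ BC ⇒ 15/2x-3y+75/2=0] ∩ [|A−(5, 25)|²=29]]
2. A_y = 20  [[AB ⟂ BC ⇒ 15/2x-3y+75/2=0] ∩ [|A−(5, 25)|²=29]]
   so A = (3, 20)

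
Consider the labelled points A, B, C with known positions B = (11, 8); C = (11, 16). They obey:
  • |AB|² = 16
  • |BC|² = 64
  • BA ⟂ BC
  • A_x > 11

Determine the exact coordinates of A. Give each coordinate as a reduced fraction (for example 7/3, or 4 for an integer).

1. A_x = 15  [[BA ⟂ BC ⇒ 8y-64=0] ∩ [|A−(11, 8)|²=16]]
2. A_y = 8  [[BA ⟂ BC ⇒ 8y-64=0] ∩ [|A−(11, 8)|²=16]]
   so A = (15, 8)

A = (15, 8)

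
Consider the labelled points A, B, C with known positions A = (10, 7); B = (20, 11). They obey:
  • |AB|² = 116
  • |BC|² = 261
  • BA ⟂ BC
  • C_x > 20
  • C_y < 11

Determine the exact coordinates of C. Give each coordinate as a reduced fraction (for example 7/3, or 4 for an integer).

1. C_x = 26  [[BA ⟂ BC ⇒ -10x-4y+244=0] ∩ [|C−(20, 11)|²=261]]
2. C_y = -4  [[BA ⟂ BC ⇒ -10x-4y+244=0] ∩ [|C−(20, 11)|²=261]]
   so C = (26, -4)

C = (26, -4)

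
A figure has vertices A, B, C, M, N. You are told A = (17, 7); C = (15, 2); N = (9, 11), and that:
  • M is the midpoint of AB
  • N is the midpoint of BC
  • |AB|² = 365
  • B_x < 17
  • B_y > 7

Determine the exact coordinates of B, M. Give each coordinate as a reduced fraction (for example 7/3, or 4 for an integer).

B = (3, 20)
M = (10, 27/2)

1. B_x = 3  [B = 2·N−C = 2·(9, 11)−(15, 2)]
2. B_y = 20  [B = 2·N−C = 2·(9, 11)−(15, 2)]
   so B = (3, 20)
3. M_x = 10  [2·M = A+B = (17, 7)+(3, 20)]
4. M_y = 27/2  [2·M = A+B = (17, 7)+(3, 20)]
   so M = (10, 27/2)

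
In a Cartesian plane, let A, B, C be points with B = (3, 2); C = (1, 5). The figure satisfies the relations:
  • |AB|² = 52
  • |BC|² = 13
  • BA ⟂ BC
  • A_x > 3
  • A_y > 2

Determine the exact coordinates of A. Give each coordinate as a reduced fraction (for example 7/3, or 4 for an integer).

A = (9, 6)

1. A_x = 9  [[BA ⟂ BC ⇒ -2x+3y=0] ∩ [|A−(3, 2)|²=52]]
2. A_y = 6  [[BA ⟂ BC ⇒ -2x+3y=0] ∩ [|A−(3, 2)|²=52]]
   so A = (9, 6)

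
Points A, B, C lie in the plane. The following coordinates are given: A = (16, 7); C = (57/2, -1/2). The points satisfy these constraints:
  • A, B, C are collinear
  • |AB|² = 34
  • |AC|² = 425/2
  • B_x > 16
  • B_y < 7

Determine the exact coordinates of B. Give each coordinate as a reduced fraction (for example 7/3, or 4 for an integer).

B = (21, 4)

1. B_x = 21  [[A, B, C are collinear ⇒ -15/2x-25/2y+415/2=0] ∩ [|B−(16, 7)|²=34]]
2. B_y = 4  [[A, B, C are collinear ⇒ -15/2x-25/2y+415/2=0] ∩ [|B−(16, 7)|²=34]]
   so B = (21, 4)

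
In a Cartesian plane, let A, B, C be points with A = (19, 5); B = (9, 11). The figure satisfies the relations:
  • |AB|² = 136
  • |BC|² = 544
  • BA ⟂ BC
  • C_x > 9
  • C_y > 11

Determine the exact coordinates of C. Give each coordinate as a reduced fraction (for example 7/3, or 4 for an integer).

C = (21, 31)

1. C_x = 21  [[BA ⟂ BC ⇒ 10x-6y-24=0] ∩ [|C−(9, 11)|²=544]]
2. C_y = 31  [[BA ⟂ BC ⇒ 10x-6y-24=0] ∩ [|C−(9, 11)|²=544]]
   so C = (21, 31)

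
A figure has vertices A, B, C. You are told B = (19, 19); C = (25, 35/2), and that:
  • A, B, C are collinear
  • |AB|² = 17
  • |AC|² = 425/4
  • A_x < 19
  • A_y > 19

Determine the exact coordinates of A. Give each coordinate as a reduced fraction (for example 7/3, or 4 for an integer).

A = (15, 20)

1. A_x = 15  [[A, B, C are collinear ⇒ 3/2x+6y-285/2=0] ∩ [|A−(19, 19)|²=17]]
2. A_y = 20  [[A, B, C are collinear ⇒ 3/2x+6y-285/2=0] ∩ [|A−(19, 19)|²=17]]
   so A = (15, 20)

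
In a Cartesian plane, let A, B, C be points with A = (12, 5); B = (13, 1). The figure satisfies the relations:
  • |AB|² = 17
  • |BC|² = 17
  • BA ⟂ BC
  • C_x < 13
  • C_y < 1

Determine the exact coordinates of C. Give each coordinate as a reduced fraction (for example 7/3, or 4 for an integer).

1. C_x = 9  [[BA ⟂ BC ⇒ -1x+4y+9=0] ∩ [|C−(13, 1)|²=17]]
2. C_y = 0  [[BA ⟂ BC ⇒ -1x+4y+9=0] ∩ [|C−(13, 1)|²=17]]
   so C = (9, 0)

C = (9, 0)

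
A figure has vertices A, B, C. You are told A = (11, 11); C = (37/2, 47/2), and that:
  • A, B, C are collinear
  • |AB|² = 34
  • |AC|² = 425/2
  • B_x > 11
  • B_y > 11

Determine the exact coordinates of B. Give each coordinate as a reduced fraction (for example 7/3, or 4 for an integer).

B = (14, 16)

1. B_x = 14  [[A, B, C are collinear ⇒ 25/2x-15/2y-55=0] ∩ [|B−(11, 11)|²=34]]
2. B_y = 16  [[A, B, C are collinear ⇒ 25/2x-15/2y-55=0] ∩ [|B−(11, 11)|²=34]]
   so B = (14, 16)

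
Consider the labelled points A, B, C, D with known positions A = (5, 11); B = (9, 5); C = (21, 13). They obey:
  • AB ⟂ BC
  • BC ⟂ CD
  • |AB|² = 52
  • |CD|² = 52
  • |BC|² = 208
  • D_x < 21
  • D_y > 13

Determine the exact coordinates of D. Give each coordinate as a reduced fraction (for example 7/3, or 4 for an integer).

D = (17, 19)

1. D_x = 17  [[BC ⟂ CD ⇒ 12x+8y-356=0] ∩ [|D−(21, 13)|²=52]]
2. D_y = 19  [[BC ⟂ CD ⇒ 12x+8y-356=0] ∩ [|D−(21, 13)|²=52]]
   so D = (17, 19)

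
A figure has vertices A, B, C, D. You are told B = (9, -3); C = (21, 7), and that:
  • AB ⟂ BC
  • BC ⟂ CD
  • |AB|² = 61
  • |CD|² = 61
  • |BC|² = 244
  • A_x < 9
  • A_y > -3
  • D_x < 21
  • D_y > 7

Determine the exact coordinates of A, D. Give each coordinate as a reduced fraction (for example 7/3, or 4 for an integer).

A = (4, 3)
D = (16, 13)

1. A_x = 4  [[AB ⟂ BC ⇒ -12x-10y+78=0] ∩ [|A−(9, -3)|²=61]]
2. A_y = 3  [[AB ⟂ BC ⇒ -12x-10y+78=0] ∩ [|A−(9, -3)|²=61]]
   so A = (4, 3)
3. D_x = 16  [[BC ⟂ CD ⇒ 12x+10y-322=0] ∩ [|D−(21, 7)|²=61]]
4. D_y = 13  [[BC ⟂ CD ⇒ 12x+10y-322=0] ∩ [|D−(21, 7)|²=61]]
   so D = (16, 13)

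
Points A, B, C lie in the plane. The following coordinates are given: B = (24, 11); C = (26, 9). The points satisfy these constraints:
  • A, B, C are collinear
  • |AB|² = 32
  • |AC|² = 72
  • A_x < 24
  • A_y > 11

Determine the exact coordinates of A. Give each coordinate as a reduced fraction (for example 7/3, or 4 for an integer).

A = (20, 15)

1. A_x = 20  [[A, B, C are collinear ⇒ 2x+2y-70=0] ∩ [|A−(24, 11)|²=32]]
2. A_y = 15  [[A, B, C are collinear ⇒ 2x+2y-70=0] ∩ [|A−(24, 11)|²=32]]
   so A = (20, 15)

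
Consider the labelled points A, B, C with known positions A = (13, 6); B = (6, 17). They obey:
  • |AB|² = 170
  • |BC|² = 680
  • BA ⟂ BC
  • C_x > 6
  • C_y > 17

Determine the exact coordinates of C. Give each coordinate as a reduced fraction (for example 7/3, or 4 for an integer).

1. C_x = 28  [[BA ⟂ BC ⇒ 7x-11y+145=0] ∩ [|C−(6, 17)|²=680]]
2. C_y = 31  [[BA ⟂ BC ⇒ 7x-11y+145=0] ∩ [|C−(6, 17)|²=680]]
   so C = (28, 31)

C = (28, 31)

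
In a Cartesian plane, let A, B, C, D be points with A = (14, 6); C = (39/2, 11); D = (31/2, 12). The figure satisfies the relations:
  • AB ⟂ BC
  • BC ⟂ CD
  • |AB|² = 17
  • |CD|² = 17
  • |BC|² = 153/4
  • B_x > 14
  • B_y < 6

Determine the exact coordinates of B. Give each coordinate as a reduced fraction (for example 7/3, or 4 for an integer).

1. B_x = 18  [[BC ⟂ CD ⇒ 4x-1y-67=0] ∩ [|B−(14, 6)|²=17]]
2. B_y = 5  [[BC ⟂ CD ⇒ 4x-1y-67=0] ∩ [|B−(14, 6)|²=17]]
   so B = (18, 5)

B = (18, 5)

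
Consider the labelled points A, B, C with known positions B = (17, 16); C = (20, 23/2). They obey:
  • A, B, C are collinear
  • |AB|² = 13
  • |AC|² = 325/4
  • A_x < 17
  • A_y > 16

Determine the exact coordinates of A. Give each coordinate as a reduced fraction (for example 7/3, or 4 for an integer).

1. A_x = 15  [[A, B, C are collinear ⇒ 9/2x+3y-249/2=0] ∩ [|A−(17, 16)|²=13]]
2. A_y = 19  [[A, B, C are collinear ⇒ 9/2x+3y-249/2=0] ∩ [|A−(17, 16)|²=13]]
   so A = (15, 19)

A = (15, 19)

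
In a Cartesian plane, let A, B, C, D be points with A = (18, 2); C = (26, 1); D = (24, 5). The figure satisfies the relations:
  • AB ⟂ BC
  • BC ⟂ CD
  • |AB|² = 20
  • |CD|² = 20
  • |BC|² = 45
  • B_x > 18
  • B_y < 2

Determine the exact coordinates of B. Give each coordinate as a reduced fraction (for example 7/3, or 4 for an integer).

B = (20, -2)

1. B_x = 20  [[BC ⟂ CD ⇒ 2x-4y-48=0] ∩ [|B−(18, 2)|²=20]]
2. B_y = -2  [[BC ⟂ CD ⇒ 2x-4y-48=0] ∩ [|B−(18, 2)|²=20]]
   so B = (20, -2)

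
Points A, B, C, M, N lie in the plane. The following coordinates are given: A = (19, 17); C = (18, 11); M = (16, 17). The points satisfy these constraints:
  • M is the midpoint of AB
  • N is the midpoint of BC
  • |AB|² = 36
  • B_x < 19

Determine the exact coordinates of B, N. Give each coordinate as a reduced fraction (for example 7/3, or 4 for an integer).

1. B_x = 13  [B = 2·M−A = 2·(16, 17)−(19, 17)]
2. B_y = 17  [B = 2·M−A = 2·(16, 17)−(19, 17)]
   so B = (13, 17)
3. N_x = 31/2  [2·N = B+C = (13, 17)+(18, 11)]
4. N_y = 14  [2·N = B+C = (13, 17)+(18, 11)]
   so N = (31/2, 14)

B = (13, 17)
N = (31/2, 14)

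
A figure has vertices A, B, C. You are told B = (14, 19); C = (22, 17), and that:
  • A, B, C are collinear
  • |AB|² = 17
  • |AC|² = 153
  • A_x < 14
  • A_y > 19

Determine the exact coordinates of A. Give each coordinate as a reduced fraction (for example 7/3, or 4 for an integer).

1. A_x = 10  [[A, B, C are collinear ⇒ 2x+8y-180=0] ∩ [|A−(14, 19)|²=17]]
2. A_y = 20  [[A, B, C are collinear ⇒ 2x+8y-180=0] ∩ [|A−(14, 19)|²=17]]
   so A = (10, 20)

A = (10, 20)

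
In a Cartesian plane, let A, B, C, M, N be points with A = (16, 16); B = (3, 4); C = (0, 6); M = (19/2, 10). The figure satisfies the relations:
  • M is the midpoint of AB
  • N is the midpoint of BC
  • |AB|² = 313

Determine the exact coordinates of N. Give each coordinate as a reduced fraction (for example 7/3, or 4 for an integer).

N = (3/2, 5)

1. N_x = 3/2  [2·N = B+C = (3, 4)+(0, 6)]
2. N_y = 5  [2·N = B+C = (3, 4)+(0, 6)]
   so N = (3/2, 5)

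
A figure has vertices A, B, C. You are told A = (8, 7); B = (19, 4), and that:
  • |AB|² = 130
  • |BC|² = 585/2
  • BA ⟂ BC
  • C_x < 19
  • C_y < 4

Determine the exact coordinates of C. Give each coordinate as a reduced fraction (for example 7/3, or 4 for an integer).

C = (29/2, -25/2)

1. C_x = 29/2  [[BA ⟂ BC ⇒ -11x+3y+197=0] ∩ [|C−(19, 4)|²=585/2]]
2. C_y = -25/2  [[BA ⟂ BC ⇒ -11x+3y+197=0] ∩ [|C−(19, 4)|²=585/2]]
   so C = (29/2, -25/2)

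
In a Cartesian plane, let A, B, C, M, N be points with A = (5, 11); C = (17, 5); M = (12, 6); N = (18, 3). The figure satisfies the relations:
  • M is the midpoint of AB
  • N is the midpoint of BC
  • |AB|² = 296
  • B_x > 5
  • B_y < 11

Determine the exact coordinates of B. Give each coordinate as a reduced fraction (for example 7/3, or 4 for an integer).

B = (19, 1)

1. B_x = 19  [B = 2·M−A = 2·(12, 6)−(5, 11)]
2. B_y = 1  [B = 2·M−A = 2·(12, 6)−(5, 11)]
   so B = (19, 1)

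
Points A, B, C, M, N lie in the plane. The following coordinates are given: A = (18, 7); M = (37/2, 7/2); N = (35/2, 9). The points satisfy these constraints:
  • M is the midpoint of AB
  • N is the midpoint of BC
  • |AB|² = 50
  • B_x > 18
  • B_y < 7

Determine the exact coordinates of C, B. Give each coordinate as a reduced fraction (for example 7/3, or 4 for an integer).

C = (16, 18)
B = (19, 0)

1. B_x = 19  [B = 2·M−A = 2·(37/2, 7/2)−(18, 7)]
2. B_y = 0  [B = 2·M−A = 2·(37/2, 7/2)−(18, 7)]
   so B = (19, 0)
3. C_x = 16  [C = 2·N−B = 2·(35/2, 9)−(19, 0)]
4. C_y = 18  [C = 2·N−B = 2·(35/2, 9)−(19, 0)]
   so C = (16, 18)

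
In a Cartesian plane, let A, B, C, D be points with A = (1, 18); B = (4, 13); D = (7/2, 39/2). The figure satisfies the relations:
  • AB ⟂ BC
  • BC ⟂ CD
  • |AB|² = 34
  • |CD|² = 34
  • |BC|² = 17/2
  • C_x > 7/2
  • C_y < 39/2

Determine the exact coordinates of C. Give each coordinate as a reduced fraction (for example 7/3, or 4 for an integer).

1. C_x = 13/2  [[AB ⟂ BC ⇒ 3x-5y+53=0] ∩ [|C−(7/2, 39/2)|²=34]]
2. C_y = 29/2  [[AB ⟂ BC ⇒ 3x-5y+53=0] ∩ [|C−(7/2, 39/2)|²=34]]
   so C = (13/2, 29/2)

C = (13/2, 29/2)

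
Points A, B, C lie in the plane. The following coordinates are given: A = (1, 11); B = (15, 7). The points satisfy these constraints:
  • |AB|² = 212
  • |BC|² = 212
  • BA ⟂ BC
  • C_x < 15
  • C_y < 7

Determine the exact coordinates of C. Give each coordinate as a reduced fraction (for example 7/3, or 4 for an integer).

1. C_x = 11  [[BA ⟂ BC ⇒ -14x+4y+182=0] ∩ [|C−(15, 7)|²=212]]
2. C_y = -7  [[BA ⟂ BC ⇒ -14x+4y+182=0] ∩ [|C−(15, 7)|²=212]]
   so C = (11, -7)

C = (11, -7)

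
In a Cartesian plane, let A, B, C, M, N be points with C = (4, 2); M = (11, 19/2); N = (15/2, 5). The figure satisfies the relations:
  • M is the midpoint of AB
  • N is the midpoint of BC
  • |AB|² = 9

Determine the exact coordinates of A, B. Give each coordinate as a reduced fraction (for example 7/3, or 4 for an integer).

A = (11, 11)
B = (11, 8)

1. B_x = 11  [B = 2·N−C = 2·(15/2, 5)−(4, 2)]
2. B_y = 8  [B = 2·N−C = 2·(15/2, 5)−(4, 2)]
   so B = (11, 8)
3. A_x = 11  [A = 2·M−B = 2·(11, 19/2)−(11, 8)]
4. A_y = 11  [A = 2·M−B = 2·(11, 19/2)−(11, 8)]
   so A = (11, 11)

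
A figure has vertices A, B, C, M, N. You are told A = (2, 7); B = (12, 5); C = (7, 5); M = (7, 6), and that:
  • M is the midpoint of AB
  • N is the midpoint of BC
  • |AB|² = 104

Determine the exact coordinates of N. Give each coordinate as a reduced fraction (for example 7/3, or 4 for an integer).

1. N_x = 19/2  [2·N = B+C = (12, 5)+(7, 5)]
2. N_y = 5  [2·N = B+C = (12, 5)+(7, 5)]
   so N = (19/2, 5)

N = (19/2, 5)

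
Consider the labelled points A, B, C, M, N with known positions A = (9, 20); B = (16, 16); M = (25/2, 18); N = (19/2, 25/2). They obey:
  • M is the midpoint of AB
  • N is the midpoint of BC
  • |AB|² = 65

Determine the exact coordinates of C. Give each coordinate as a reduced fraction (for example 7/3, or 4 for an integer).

1. C_x = 3  [C = 2·N−B = 2·(19/2, 25/2)−(16, 16)]
2. C_y = 9  [C = 2·N−B = 2·(19/2, 25/2)−(16, 16)]
   so C = (3, 9)

C = (3, 9)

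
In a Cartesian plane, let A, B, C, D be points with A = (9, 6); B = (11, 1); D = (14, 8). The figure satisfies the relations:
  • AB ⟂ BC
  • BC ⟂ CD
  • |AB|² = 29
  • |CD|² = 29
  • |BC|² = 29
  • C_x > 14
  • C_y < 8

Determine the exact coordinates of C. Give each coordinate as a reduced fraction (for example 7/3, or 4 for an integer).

C = (16, 3)

1. C_x = 16  [[AB ⟂ BC ⇒ 2x-5y-17=0] ∩ [|C−(14, 8)|²=29]]
2. C_y = 3  [[AB ⟂ BC ⇒ 2x-5y-17=0] ∩ [|C−(14, 8)|²=29]]
   so C = (16, 3)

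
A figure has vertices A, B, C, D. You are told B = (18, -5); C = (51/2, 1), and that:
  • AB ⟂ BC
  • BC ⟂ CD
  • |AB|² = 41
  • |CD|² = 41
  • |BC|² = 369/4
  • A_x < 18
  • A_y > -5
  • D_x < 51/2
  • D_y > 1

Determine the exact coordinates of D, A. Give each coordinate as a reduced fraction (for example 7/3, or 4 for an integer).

D = (43/2, 6)
A = (14, 0)

1. D_x = 43/2  [[BC ⟂ CD ⇒ 15/2x+6y-789/4=0] ∩ [|D−(51/2, 1)|²=41]]
2. D_y = 6  [[BC ⟂ CD ⇒ 15/2x+6y-789/4=0] ∩ [|D−(51/2, 1)|²=41]]
   so D = (43/2, 6)
3. A_x = 14  [[AB ⟂ BC ⇒ -15/2x-6y+105=0] ∩ [|A−(18, -5)|²=41]]
4. A_y = 0  [[AB ⟂ BC ⇒ -15/2x-6y+105=0] ∩ [|A−(18, -5)|²=41]]
   so A = (14, 0)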